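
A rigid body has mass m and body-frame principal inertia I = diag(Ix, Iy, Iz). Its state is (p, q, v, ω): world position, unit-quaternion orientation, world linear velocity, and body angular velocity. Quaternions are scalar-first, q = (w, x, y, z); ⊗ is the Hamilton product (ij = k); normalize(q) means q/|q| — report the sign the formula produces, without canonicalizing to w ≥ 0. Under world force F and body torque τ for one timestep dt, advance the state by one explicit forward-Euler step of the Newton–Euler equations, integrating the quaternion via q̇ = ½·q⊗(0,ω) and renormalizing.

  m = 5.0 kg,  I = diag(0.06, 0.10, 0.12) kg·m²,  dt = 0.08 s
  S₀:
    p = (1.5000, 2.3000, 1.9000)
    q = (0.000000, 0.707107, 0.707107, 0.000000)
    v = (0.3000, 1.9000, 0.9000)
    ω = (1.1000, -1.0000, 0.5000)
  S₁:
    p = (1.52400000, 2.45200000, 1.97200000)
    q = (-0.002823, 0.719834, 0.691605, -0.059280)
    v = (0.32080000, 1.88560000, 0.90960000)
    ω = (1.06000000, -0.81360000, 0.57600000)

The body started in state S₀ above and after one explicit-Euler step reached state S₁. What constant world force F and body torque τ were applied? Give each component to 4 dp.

F = (1.3000, -0.9000, 0.6000)
τ = (-0.0400, 0.2000, 0.0700)

Δv = v₁−v₀ = (0.02080000, -0.01440000, 0.00960000)
F = m·Δv/dt = (1.3000, -0.9000, 0.6000)
rate change Δω = (-0.04000000, 0.18640000, 0.07600000)
ω₀×(Iω₀) = (-0.0100, -0.0330, -0.0440)
τ = I·(Δω/dt) + ω₀×(Iω₀) = (-0.0400, 0.2000, 0.0700)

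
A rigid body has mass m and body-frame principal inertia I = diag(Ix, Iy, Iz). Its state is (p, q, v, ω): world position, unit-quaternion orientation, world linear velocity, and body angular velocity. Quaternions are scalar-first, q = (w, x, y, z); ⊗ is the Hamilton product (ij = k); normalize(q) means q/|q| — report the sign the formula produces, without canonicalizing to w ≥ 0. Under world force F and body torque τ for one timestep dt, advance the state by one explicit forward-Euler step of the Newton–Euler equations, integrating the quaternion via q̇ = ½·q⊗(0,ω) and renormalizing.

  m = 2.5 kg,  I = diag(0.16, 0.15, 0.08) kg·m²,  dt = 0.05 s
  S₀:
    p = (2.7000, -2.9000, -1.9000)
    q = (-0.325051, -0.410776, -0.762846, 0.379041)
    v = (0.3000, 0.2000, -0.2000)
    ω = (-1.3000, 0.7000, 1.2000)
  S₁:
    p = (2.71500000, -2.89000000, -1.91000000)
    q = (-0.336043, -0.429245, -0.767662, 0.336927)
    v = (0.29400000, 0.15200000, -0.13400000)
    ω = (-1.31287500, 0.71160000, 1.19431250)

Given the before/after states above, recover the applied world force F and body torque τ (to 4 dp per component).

F = (-0.3000, -2.4000, 3.3000)
τ = (-0.1000, -0.0900, 0.0000)

ω₁ − ω₀ = (-0.01287500, 0.01160000, -0.00568750)
gyro term ω₀×Iω₀ = (-0.0588, -0.1248, 0.0091)
applied torque τ = (-0.1000, -0.0900, 0.0000)
v₁ − v₀ = (-0.00600000, -0.04800000, 0.06600000)
applied force F = (-0.3000, -2.4000, 3.3000)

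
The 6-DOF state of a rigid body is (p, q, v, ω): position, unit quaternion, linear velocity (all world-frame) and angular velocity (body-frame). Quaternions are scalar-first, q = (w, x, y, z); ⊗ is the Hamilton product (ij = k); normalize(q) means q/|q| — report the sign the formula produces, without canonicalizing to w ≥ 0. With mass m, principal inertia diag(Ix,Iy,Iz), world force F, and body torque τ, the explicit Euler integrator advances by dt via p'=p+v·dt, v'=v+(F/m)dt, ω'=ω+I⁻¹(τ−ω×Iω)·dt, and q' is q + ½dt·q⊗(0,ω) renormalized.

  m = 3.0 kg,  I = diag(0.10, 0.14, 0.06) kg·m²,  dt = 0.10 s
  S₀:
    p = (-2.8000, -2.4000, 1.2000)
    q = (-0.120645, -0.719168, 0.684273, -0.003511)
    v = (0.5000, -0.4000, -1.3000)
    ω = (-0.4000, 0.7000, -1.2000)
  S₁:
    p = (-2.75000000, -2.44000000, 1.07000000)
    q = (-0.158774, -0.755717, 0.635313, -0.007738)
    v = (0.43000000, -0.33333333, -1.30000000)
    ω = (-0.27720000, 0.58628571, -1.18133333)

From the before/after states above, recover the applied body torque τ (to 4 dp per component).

Δω = ω₁−ω₀ = (0.12280000, -0.11371429, 0.01866667)
ω₀×(Iω₀) = (0.0672, 0.0192, -0.0112)
applied torque τ = (0.1900, -0.1400, 0.0000)

τ = (0.1900, -0.1400, 0.0000)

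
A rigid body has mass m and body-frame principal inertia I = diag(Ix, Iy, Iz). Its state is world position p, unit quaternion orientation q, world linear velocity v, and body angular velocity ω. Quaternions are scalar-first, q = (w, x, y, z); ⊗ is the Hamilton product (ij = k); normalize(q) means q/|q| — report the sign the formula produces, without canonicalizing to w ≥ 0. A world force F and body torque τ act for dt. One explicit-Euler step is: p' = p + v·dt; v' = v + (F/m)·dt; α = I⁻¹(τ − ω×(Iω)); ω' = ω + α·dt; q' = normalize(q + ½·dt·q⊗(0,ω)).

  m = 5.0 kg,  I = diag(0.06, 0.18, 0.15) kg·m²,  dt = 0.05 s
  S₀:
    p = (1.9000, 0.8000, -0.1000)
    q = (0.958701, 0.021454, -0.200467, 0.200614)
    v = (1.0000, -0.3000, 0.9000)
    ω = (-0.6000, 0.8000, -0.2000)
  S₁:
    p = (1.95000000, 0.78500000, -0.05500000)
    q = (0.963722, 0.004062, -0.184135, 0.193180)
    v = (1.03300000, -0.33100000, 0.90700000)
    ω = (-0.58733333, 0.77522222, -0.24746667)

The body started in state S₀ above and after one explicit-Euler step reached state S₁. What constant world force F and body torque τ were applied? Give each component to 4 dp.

F = (3.3000, -3.1000, 0.7000)
τ = (0.0200, -0.1000, -0.2000)

velocity change Δv = (0.03300000, -0.03100000, 0.00700000)
applied force F = (3.3000, -3.1000, 0.7000)
rate change Δω = (0.01266667, -0.02477778, -0.04746667)
ω₀×(Iω₀) = (0.0048, -0.0108, -0.0576)
τ = I·(Δω/dt) + ω₀×(Iω₀) = (0.0200, -0.1000, -0.2000)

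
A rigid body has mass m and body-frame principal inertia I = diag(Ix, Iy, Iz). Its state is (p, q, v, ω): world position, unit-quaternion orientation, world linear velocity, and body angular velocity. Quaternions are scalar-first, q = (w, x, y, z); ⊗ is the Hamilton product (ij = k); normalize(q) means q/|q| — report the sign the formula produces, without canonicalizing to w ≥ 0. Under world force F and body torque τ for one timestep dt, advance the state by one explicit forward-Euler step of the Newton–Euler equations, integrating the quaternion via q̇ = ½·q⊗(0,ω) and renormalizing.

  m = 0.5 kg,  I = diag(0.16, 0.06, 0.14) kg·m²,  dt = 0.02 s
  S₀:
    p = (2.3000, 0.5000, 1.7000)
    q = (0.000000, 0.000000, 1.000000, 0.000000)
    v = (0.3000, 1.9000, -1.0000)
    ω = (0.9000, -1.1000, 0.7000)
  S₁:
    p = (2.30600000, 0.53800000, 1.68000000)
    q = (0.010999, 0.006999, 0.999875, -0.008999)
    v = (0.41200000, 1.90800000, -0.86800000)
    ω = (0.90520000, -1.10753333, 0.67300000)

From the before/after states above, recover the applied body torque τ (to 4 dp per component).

Δω = ω₁−ω₀ = (0.00520000, -0.00753333, -0.02700000)
gyro term ω₀×Iω₀ = (-0.0616, 0.0126, 0.0990)
applied torque τ = (-0.0200, -0.0100, -0.0900)

τ = (-0.0200, -0.0100, -0.0900)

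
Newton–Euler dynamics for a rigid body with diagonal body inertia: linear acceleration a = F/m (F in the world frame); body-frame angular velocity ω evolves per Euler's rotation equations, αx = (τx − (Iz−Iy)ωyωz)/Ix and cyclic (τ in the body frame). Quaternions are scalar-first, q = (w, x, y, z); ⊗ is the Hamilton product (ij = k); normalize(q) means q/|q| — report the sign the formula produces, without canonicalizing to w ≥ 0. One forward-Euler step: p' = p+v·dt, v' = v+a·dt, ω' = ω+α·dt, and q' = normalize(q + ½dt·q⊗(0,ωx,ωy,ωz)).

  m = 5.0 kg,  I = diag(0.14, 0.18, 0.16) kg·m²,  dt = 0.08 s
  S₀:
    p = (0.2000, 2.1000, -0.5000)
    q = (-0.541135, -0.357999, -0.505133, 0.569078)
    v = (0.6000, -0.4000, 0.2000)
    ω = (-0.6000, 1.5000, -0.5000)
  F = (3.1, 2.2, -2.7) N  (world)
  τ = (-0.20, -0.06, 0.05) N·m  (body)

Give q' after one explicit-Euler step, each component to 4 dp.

q' = (-0.5069, -0.3682, -0.5571, 0.5451)

q⊗(0,ω) = (0.8274391, -0.2763695, -1.3321488, -0.5695108)
updated quaternion q' = (-0.5069, -0.3682, -0.5571, 0.5451)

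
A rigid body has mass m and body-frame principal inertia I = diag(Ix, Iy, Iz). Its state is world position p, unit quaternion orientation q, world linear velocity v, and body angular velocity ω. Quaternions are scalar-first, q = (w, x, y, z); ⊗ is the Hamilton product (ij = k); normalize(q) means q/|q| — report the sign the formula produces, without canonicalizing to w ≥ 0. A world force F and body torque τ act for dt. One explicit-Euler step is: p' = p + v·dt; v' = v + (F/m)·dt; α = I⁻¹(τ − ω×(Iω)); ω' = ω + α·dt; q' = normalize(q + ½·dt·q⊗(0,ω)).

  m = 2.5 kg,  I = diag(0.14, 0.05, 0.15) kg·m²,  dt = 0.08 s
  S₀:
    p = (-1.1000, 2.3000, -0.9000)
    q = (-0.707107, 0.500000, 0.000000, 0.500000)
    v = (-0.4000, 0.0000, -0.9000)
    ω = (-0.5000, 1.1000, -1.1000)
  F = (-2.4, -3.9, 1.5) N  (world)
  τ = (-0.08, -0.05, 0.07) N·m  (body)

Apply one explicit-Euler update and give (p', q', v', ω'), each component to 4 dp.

(τ − ω×Iω)/I = (0.2929, -0.8900, 0.1367)
new body rate ω' = (-0.4766, 1.0288, -1.0891)
q⊗(0,ω) = (0.8000000, -0.1964465, -0.4778177, 1.3278177)
q' = normalize(q + ½dt·q⊗(0,ω)) = (-0.6737, 0.4911, -0.0191, 0.5519)
linear accel F/m = (-0.9600, -1.5600, 0.6000)
new position p' = (-1.1320, 2.3000, -0.9720)
v + (F/m)dt = (-0.4768, -0.1248, -0.8520)

p' = (-1.1320, 2.3000, -0.9720)
q' = (-0.6737, 0.4911, -0.0191, 0.5519)
v' = (-0.4768, -0.1248, -0.8520)
ω' = (-0.4766, 1.0288, -1.0891)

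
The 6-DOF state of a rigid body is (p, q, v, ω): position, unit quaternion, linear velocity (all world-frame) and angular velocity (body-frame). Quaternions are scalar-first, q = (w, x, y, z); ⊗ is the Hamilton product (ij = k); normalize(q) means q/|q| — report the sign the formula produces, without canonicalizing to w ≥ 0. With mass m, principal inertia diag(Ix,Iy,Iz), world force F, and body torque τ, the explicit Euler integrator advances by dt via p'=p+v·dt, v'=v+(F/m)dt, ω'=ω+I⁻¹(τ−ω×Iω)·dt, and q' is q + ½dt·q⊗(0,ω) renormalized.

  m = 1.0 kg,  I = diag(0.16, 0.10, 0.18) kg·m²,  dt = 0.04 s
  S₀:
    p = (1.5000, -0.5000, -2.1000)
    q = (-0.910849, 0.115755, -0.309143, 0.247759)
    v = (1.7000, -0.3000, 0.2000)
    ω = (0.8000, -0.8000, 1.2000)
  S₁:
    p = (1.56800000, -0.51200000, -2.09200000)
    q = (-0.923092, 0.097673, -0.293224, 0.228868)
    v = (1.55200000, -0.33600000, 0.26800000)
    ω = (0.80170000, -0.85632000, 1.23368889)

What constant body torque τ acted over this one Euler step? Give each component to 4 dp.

τ = (-0.0700, -0.1600, 0.1900)

Δω = ω₁−ω₀ = (0.00170000, -0.05632000, 0.03368889)
I·α + gyro = (-0.0700, -0.1600, 0.1900)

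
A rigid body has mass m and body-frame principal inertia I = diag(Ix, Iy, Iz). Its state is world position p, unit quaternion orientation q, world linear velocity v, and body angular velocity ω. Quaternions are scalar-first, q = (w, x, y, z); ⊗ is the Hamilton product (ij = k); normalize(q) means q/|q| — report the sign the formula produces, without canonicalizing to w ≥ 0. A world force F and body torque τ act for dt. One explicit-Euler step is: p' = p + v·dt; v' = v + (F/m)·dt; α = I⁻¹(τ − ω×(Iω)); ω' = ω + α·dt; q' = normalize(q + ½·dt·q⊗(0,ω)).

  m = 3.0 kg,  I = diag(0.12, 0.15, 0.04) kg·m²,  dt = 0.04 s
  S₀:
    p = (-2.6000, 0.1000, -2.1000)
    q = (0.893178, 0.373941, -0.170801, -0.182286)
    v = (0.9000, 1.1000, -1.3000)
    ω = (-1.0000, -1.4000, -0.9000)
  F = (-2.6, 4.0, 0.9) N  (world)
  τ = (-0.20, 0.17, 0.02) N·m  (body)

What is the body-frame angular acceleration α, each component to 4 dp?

gyro term ω×Iω = (-0.1386, 0.0720, 0.0420)
(τ − ω×Iω)/I = (-0.5117, 0.6533, -0.5500)

α = (-0.5117, 0.6533, -0.5500)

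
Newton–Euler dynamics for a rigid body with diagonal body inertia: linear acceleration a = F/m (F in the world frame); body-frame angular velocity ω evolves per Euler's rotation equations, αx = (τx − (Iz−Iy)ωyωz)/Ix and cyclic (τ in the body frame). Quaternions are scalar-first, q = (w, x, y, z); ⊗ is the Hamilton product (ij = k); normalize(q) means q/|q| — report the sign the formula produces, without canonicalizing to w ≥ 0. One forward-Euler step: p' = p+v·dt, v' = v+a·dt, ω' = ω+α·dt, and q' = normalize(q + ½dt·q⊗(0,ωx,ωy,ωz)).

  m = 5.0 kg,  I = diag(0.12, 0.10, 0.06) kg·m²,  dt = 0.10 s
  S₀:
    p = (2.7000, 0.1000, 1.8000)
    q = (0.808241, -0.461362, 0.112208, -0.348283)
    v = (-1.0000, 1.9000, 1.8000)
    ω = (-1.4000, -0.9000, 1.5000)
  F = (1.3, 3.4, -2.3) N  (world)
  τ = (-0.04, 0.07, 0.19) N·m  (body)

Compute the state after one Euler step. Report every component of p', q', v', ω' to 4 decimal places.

a = (0.2600, 0.6800, -0.4600)
p' = p + v·dt = (2.6000, 0.2900, 1.9800)
new velocity v' = (-0.9740, 1.9680, 1.7540)
(τ − ω×Iω)/I = (-0.7833, 1.9600, 3.5867)
ω + α·dt = (-1.4783, -0.7040, 1.8587)
Hamilton product q⊗(0,ω) = (-0.0224951, -1.2766801, 0.4522223, 1.7846785)
updated quaternion q' = (0.8021, -0.5219, 0.1340, -0.2574)

p' = (2.6000, 0.2900, 1.9800)
q' = (0.8021, -0.5219, 0.1340, -0.2574)
v' = (-0.9740, 1.9680, 1.7540)
ω' = (-1.4783, -0.7040, 1.8587)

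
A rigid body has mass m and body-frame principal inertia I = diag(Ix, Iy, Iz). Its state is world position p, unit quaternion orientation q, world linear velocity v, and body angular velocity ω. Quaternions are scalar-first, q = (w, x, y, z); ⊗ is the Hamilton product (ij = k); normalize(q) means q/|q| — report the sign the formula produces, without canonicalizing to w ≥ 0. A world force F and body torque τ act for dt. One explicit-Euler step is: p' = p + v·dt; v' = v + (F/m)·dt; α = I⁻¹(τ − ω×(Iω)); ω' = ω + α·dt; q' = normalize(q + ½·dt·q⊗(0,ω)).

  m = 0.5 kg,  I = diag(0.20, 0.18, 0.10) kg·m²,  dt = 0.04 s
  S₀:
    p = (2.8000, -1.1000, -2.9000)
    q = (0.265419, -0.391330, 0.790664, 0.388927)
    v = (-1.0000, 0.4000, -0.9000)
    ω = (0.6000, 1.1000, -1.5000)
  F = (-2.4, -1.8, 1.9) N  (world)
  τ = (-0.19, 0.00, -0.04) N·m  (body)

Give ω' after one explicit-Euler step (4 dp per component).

(τ − ω×Iω)/I = (-1.6100, 0.5000, -0.2680)
ω + α·dt = (0.5356, 1.1200, -1.5107)

ω' = (0.5356, 1.1200, -1.5107)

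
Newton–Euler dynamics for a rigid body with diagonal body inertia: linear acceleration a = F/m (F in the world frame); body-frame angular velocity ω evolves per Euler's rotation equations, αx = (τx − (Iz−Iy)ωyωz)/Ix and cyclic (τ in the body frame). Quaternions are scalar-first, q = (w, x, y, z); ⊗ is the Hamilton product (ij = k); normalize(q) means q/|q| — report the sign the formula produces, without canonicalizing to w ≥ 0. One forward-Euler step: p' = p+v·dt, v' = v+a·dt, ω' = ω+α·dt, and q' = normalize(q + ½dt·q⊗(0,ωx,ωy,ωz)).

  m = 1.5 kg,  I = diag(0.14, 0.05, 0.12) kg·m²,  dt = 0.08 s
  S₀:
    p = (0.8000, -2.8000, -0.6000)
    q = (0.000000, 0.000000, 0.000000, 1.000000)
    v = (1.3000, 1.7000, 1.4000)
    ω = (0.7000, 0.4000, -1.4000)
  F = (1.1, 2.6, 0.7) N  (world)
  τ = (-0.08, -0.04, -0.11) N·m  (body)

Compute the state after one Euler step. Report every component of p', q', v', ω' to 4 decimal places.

new position p' = (0.9040, -2.6640, -0.4880)
new velocity v' = (1.3587, 1.8387, 1.4373)
(τ − ω×Iω)/I = (-0.2914, -0.4080, -0.7067)
new body rate ω' = (0.6767, 0.3674, -1.4565)
Hamilton product q⊗(0,ω) = (1.4000000, -0.4000000, 0.7000000, 0.0000000)
q' = normalize(q + ½dt·q⊗(0,ω)) = (0.0559, -0.0160, 0.0279, 0.9979)

p' = (0.9040, -2.6640, -0.4880)
q' = (0.0559, -0.0160, 0.0279, 0.9979)
v' = (1.3587, 1.8387, 1.4373)
ω' = (0.6767, 0.3674, -1.4565)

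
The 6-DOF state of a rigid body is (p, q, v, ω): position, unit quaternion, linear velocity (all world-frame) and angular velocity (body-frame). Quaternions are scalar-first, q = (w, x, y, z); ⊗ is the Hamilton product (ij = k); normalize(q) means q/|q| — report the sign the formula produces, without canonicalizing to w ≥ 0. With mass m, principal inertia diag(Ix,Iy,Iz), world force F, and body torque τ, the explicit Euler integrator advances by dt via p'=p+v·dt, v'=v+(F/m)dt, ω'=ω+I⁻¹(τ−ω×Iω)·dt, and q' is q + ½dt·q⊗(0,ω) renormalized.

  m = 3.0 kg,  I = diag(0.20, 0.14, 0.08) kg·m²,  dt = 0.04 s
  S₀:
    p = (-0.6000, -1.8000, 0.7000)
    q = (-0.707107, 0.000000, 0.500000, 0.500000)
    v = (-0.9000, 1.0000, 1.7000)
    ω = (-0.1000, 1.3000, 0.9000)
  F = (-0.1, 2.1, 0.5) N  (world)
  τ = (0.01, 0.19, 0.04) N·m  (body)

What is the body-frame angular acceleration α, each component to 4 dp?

ω×(Iω) gyroscopic = (-0.0702, -0.0108, 0.0078)
α = I⁻¹(τ − ω×Iω) = (0.4010, 1.4343, 0.4025)

α = (0.4010, 1.4343, 0.4025)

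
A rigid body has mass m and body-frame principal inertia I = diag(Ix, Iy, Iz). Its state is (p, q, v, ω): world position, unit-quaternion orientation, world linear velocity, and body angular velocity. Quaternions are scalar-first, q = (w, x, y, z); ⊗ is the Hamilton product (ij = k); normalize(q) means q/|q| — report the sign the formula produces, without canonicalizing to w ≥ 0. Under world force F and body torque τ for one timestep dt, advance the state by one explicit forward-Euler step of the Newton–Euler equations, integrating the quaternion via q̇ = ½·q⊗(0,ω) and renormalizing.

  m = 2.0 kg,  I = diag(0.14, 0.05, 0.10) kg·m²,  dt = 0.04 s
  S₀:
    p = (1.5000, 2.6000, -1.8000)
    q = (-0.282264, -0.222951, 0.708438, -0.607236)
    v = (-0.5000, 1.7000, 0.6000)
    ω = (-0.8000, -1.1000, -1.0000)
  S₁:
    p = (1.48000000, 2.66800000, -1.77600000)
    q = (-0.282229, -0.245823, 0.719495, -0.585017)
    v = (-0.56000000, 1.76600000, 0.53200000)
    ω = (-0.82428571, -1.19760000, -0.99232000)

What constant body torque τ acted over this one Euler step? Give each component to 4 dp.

τ = (-0.0300, -0.0900, -0.0600)

Δω = ω₁−ω₀ = (-0.02428571, -0.09760000, 0.00768000)
precession coupling = (0.0550, 0.0320, -0.0792)
I·α + gyro = (-0.0300, -0.0900, -0.0600)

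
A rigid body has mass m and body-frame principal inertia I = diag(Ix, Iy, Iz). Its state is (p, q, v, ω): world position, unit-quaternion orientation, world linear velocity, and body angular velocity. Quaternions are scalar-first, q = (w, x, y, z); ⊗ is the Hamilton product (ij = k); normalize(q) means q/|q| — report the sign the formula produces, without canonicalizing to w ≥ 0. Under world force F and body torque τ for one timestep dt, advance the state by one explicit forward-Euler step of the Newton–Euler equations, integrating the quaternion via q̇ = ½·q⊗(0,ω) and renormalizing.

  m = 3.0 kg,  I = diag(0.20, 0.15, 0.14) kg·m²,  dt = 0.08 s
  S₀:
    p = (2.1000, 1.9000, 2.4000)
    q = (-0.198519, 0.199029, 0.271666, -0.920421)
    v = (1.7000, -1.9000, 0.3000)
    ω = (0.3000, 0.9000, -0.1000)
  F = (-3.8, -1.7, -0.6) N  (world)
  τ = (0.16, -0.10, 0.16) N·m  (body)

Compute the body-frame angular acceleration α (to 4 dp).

gyro term ω×Iω = (0.0009, -0.0018, -0.0135)
α = I⁻¹(τ − ω×Iω) = (0.7955, -0.6547, 1.2393)

α = (0.7955, -0.6547, 1.2393)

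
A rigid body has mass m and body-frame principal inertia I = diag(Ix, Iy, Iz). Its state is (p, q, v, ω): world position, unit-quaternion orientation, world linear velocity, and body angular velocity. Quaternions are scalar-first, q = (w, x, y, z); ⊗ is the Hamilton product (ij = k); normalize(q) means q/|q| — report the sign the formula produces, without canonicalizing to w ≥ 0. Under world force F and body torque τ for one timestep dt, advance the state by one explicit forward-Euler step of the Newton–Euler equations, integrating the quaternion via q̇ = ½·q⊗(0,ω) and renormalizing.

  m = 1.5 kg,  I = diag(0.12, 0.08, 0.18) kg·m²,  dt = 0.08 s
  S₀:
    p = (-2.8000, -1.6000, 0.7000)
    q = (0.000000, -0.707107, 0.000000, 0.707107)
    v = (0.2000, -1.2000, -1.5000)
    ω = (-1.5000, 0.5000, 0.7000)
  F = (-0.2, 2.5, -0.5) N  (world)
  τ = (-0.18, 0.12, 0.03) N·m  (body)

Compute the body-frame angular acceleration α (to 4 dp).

ω×(Iω) gyroscopic = (0.0350, 0.0630, 0.0300)
angular accel α = (-1.7917, 0.7125, 0.0000)

α = (-1.7917, 0.7125, 0.0000)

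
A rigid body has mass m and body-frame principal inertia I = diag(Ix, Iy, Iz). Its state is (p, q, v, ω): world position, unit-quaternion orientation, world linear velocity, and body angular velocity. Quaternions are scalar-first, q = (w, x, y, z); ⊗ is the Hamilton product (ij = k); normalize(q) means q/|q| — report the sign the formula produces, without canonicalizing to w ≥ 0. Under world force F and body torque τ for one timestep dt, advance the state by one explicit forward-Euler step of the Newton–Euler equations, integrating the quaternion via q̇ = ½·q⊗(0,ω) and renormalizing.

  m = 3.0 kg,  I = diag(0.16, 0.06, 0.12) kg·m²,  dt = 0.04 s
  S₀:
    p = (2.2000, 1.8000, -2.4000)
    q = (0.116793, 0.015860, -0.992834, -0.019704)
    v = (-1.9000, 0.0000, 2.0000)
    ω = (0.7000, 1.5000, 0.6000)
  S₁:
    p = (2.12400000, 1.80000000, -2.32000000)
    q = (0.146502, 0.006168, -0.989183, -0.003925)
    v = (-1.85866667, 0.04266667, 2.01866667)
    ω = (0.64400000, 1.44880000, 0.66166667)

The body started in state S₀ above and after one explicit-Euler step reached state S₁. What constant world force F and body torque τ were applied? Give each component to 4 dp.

F = (3.1000, 3.2000, 1.4000)
τ = (-0.1700, -0.0600, 0.0800)

Δω = ω₁−ω₀ = (-0.05600000, -0.05120000, 0.06166667)
precession coupling = (0.0540, 0.0168, -0.1050)
I·α + gyro = (-0.1700, -0.0600, 0.0800)
v₁ − v₀ = (0.04133333, 0.04266667, 0.01866667)
m·(v₁−v₀)/dt = (3.1000, 3.2000, 1.4000)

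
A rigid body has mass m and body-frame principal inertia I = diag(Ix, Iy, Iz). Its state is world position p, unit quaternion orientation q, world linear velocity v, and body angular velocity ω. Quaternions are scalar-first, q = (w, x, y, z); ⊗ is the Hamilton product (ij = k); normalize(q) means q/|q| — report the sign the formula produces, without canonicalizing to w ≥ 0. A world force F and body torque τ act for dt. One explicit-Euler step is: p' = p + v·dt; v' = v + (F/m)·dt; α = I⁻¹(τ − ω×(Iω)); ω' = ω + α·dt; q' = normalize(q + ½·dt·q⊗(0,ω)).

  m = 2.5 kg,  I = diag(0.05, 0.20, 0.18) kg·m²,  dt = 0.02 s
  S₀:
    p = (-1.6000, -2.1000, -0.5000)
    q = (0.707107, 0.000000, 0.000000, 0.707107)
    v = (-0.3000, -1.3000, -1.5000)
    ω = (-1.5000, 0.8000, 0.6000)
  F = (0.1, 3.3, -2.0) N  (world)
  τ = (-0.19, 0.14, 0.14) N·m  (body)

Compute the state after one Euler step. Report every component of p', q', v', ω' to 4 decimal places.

p' = (-1.6060, -2.1260, -0.5300)
q' = (0.7027, -0.0163, -0.0049, 0.7112)
v' = (-0.2992, -1.2736, -1.5160)
ω' = (-1.5722, 0.8023, 0.6356)

a = (0.0400, 1.3200, -0.8000)
p + v·dt = (-1.6060, -2.1260, -0.5300)
new velocity v' = (-0.2992, -1.2736, -1.5160)
angular accel α = (-3.6080, 0.1150, 1.7778)
new body rate ω' = (-1.5722, 0.8023, 0.6356)
Hamilton product q⊗(0,ω) = (-0.4242642, -1.6263461, -0.4949749, 0.4242642)
q' = normalize(q + ½dt·q⊗(0,ω)) = (0.7027, -0.0163, -0.0049, 0.7112)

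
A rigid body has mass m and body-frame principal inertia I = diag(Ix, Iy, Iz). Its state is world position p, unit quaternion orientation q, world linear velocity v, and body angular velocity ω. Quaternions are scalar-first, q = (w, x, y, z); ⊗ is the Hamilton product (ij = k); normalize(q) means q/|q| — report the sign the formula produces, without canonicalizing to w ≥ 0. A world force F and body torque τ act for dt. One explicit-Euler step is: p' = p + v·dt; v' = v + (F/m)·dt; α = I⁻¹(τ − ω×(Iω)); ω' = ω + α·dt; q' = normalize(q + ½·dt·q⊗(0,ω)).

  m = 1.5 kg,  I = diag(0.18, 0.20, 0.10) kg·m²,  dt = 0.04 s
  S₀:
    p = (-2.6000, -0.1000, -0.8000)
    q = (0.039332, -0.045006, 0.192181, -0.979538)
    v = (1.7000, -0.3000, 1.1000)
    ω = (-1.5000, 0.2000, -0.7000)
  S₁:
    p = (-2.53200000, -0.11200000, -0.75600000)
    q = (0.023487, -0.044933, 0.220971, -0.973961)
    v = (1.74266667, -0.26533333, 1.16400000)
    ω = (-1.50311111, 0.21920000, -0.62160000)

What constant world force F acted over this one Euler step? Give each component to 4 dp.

Δv = v₁−v₀ = (0.04266667, 0.03466667, 0.06400000)
m·(v₁−v₀)/dt = (1.6000, 1.3000, 2.4000)

F = (1.6000, 1.3000, 2.4000)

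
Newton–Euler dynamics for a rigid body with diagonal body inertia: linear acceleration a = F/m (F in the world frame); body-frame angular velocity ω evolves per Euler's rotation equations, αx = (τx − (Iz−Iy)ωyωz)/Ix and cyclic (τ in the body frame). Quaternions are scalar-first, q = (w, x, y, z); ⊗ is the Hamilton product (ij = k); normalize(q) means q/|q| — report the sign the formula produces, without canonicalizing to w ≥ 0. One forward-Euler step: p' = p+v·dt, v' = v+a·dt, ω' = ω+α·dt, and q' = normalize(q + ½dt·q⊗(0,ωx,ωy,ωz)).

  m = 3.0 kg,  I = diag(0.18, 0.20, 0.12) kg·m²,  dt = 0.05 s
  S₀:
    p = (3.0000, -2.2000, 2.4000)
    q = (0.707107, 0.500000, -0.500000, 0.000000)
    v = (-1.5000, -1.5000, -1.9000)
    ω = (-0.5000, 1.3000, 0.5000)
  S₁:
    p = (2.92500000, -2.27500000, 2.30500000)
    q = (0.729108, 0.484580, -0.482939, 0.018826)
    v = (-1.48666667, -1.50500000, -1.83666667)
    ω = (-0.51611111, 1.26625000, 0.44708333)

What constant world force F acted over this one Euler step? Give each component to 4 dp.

velocity change Δv = (0.01333333, -0.00500000, 0.06333333)
F = m·Δv/dt = (0.8000, -0.3000, 3.8000)

F = (0.8000, -0.3000, 3.8000)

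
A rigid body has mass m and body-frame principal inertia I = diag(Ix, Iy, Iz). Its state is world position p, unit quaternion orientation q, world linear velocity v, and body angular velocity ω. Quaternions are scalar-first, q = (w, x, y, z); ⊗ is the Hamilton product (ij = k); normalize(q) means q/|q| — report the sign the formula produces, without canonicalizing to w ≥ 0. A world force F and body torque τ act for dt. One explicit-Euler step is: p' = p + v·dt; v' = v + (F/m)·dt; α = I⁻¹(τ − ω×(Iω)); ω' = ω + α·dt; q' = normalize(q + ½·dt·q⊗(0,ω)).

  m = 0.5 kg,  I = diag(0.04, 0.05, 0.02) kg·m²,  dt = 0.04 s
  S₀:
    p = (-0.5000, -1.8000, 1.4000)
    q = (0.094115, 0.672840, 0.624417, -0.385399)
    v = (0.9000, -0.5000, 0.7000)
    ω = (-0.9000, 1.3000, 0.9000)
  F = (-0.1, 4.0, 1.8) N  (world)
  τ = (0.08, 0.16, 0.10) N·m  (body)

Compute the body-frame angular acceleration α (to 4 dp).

gyro term ω×Iω = (-0.0351, -0.0162, -0.0117)
(τ − ω×Iω)/I = (2.8775, 3.5240, 5.5850)

α = (2.8775, 3.5240, 5.5850)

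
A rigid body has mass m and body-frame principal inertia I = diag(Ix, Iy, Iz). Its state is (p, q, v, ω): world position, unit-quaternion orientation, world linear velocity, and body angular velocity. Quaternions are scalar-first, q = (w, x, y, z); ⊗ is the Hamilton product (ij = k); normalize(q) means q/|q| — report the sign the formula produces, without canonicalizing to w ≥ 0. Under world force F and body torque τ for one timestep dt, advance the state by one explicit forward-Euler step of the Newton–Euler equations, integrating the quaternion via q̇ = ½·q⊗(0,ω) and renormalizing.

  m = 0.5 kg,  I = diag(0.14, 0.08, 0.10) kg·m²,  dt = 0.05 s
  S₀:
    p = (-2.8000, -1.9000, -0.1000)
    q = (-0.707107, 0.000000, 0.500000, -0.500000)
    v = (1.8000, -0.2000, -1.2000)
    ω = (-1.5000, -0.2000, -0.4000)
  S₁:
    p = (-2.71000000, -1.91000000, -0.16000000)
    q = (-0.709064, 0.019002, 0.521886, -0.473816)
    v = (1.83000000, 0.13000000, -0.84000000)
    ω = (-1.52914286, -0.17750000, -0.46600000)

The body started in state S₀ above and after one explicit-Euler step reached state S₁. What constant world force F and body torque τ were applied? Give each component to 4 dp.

F = (0.3000, 3.3000, 3.6000)
τ = (-0.0800, 0.0600, -0.1500)

rate change Δω = (-0.02914286, 0.02250000, -0.06600000)
precession coupling = (0.0016, 0.0240, -0.0180)
τ = I·(Δω/dt) + ω₀×(Iω₀) = (-0.0800, 0.0600, -0.1500)
velocity change Δv = (0.03000000, 0.33000000, 0.36000000)
applied force F = (0.3000, 3.3000, 3.6000)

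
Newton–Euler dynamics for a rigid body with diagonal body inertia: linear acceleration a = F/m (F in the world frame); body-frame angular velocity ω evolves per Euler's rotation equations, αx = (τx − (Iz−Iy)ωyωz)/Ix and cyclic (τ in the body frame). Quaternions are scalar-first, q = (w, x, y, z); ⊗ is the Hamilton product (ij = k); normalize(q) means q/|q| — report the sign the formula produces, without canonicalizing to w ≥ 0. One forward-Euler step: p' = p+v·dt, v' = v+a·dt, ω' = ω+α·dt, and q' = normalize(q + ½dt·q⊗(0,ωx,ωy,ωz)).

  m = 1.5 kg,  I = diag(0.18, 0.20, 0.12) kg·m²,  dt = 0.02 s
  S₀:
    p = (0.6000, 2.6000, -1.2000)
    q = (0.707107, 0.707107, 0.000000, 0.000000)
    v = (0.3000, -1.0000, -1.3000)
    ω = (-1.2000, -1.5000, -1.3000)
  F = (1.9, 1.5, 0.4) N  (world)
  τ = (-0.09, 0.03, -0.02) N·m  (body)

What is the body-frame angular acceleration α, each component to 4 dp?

precession coupling ω×(Iω) = (-0.1560, 0.0936, 0.0360)
α = I⁻¹(τ − ω×Iω) = (0.3667, -0.3180, -0.4667)

α = (0.3667, -0.3180, -0.4667)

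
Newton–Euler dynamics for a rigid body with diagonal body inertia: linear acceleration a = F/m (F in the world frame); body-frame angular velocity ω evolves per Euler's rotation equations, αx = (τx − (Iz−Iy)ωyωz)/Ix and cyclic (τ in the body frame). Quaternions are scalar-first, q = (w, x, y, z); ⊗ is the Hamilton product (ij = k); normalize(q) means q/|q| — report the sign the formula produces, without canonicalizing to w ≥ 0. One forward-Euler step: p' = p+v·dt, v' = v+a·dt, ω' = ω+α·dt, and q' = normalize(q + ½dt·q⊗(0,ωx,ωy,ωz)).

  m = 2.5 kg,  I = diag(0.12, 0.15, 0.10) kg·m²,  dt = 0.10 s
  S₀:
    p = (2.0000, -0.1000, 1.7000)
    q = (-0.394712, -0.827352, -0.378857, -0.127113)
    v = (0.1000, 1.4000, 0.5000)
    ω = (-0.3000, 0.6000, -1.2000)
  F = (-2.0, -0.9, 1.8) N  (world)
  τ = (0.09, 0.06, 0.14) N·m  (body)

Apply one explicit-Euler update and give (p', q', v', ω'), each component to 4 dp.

p' = (2.0100, 0.0400, 1.7500)
q' = (-0.4024, -0.7930, -0.4374, -0.1336)
v' = (0.0200, 1.3640, 0.5720)
ω' = (-0.2550, 0.6352, -1.0546)

ω×(Iω) gyroscopic = (0.0360, 0.0072, -0.0054)
α = I⁻¹(τ − ω×Iω) = (0.4500, 0.3520, 1.4540)
ω + α·dt = (-0.2550, 0.6352, -1.0546)
Hamilton product q⊗(0,ω) = (-0.1734270, 0.6493098, -1.1915157, -0.1364139)
updated quaternion q' = (-0.4024, -0.7930, -0.4374, -0.1336)
a = F/m = (-0.8000, -0.3600, 0.7200)
p' = p + v·dt = (2.0100, 0.0400, 1.7500)
v + (F/m)dt = (0.0200, 1.3640, 0.5720)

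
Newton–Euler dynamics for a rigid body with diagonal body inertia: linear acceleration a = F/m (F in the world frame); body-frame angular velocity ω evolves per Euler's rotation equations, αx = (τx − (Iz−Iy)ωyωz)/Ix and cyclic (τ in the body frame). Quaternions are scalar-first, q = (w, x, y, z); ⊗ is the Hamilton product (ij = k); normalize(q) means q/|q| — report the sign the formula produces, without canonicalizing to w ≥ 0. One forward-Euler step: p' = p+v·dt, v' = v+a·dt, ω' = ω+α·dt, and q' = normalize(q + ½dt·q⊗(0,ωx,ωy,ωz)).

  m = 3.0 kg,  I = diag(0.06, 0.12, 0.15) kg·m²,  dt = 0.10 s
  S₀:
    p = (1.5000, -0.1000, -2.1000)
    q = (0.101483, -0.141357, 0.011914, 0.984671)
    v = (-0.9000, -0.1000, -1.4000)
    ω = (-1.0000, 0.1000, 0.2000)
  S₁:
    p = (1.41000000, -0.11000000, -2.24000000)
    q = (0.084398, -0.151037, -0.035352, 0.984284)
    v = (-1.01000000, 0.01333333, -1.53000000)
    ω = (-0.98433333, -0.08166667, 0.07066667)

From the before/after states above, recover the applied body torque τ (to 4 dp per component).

τ = (0.0100, -0.2000, -0.2000)

Δω = ω₁−ω₀ = (0.01566667, -0.18166667, -0.12933333)
ω₀×(Iω₀) = (0.0006, 0.0180, -0.0060)
τ = I·(Δω/dt) + ω₀×(Iω₀) = (0.0100, -0.2000, -0.2000)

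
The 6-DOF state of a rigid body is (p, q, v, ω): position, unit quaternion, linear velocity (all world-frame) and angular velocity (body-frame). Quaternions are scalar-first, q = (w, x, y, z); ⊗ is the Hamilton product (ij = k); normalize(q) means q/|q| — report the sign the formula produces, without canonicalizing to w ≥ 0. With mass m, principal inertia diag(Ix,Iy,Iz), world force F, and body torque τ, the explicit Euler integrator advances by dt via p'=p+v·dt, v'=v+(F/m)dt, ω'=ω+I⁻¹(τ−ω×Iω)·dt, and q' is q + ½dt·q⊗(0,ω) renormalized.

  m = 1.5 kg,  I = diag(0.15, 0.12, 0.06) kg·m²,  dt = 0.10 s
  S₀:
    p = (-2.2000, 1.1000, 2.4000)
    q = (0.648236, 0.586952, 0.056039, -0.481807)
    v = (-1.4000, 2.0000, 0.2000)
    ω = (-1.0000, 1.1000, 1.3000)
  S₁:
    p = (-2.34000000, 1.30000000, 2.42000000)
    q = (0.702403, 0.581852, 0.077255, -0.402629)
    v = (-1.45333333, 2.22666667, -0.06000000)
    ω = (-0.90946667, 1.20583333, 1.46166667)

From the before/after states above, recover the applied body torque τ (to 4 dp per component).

rate change Δω = (0.09053333, 0.10583333, 0.16166667)
precession coupling = (-0.0858, -0.1170, 0.0330)
applied torque τ = (0.0500, 0.0100, 0.1300)

τ = (0.0500, 0.0100, 0.1300)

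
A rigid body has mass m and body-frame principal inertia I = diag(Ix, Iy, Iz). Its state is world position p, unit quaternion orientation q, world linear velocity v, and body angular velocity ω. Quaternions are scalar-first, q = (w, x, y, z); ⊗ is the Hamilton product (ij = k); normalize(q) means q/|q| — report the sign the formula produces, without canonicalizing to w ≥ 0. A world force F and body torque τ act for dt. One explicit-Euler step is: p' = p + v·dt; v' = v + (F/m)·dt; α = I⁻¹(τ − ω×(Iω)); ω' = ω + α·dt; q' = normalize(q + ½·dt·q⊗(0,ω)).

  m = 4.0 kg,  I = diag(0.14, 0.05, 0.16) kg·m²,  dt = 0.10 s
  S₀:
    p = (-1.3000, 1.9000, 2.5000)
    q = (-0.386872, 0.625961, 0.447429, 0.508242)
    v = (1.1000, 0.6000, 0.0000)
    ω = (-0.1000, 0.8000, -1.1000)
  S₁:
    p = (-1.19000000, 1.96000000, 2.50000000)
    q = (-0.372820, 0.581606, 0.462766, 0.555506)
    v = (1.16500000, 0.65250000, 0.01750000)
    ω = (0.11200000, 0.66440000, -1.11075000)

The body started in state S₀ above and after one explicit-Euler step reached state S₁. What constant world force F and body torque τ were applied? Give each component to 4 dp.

Δv = v₁−v₀ = (0.06500000, 0.05250000, 0.01750000)
applied force F = (2.6000, 2.1000, 0.7000)
rate change Δω = (0.21200000, -0.13560000, -0.01075000)
applied torque τ = (0.2000, -0.0700, -0.0100)

F = (2.6000, 2.1000, 0.7000)
τ = (0.2000, -0.0700, -0.0100)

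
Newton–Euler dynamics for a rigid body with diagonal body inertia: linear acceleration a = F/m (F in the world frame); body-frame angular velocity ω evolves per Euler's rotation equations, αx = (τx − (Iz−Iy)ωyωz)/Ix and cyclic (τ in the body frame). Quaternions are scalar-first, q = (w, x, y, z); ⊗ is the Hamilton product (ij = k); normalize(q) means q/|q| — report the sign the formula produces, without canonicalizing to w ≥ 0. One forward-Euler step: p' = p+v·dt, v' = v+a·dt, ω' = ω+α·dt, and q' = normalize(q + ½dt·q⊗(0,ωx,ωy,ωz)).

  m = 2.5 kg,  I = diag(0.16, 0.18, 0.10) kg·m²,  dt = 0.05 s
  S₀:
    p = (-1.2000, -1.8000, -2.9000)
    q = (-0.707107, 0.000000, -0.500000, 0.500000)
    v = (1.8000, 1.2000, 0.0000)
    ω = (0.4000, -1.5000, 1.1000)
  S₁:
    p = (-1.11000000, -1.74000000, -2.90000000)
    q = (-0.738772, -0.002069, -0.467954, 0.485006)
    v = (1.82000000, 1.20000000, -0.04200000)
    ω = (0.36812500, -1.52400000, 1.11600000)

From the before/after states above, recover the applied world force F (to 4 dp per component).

Δv = v₁−v₀ = (0.02000000, 0.00000000, -0.04200000)
applied force F = (1.0000, 0.0000, -2.1000)

F = (1.0000, 0.0000, -2.1000)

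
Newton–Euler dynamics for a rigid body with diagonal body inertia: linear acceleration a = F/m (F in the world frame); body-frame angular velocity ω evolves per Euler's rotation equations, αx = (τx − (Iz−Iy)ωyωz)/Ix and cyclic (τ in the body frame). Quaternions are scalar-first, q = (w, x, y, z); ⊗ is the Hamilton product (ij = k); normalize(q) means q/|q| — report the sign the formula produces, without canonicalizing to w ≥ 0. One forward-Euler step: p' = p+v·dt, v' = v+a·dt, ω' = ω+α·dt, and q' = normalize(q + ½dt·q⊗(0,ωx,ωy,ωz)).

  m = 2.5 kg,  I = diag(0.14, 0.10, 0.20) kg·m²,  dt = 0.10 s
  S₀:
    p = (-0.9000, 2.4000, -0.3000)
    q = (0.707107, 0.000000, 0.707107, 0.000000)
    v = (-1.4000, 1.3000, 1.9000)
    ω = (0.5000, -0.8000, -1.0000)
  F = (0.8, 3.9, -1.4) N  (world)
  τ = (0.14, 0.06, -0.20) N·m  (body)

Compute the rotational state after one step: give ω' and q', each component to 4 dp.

α = I⁻¹(τ − ω×Iω) = (0.4286, 0.3000, -1.0800)
ω' = ω + α·dt = (0.5429, -0.7700, -1.1080)
2q̇ = q⊗(0,ω) = (0.5656856, -0.3535535, -0.5656856, -1.0606605)
q' = normalize(q + ½dt·q⊗(0,ω)) = (0.7337, -0.0176, 0.6772, -0.0529)

ω' = (0.5429, -0.7700, -1.1080)
q' = (0.7337, -0.0176, 0.6772, -0.0529)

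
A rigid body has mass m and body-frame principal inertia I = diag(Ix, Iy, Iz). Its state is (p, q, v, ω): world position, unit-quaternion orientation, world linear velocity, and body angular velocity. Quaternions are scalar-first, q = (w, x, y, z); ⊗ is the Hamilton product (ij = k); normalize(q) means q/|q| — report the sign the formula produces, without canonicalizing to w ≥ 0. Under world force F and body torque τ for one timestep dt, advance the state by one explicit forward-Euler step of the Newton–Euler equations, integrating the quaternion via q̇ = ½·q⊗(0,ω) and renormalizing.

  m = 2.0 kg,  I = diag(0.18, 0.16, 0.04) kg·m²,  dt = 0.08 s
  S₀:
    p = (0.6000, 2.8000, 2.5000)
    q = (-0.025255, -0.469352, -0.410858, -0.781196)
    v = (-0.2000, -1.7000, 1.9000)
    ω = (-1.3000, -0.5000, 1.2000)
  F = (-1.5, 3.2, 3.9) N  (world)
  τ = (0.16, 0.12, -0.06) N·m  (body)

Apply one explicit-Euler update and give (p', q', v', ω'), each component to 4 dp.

p' = (0.5840, 2.6640, 2.6520)
q' = (-0.0203, -0.5020, -0.3463, -0.7922)
v' = (-0.2600, -1.5720, 2.0560)
ω' = (-1.2609, -0.3308, 1.1060)

a = (-0.7500, 1.6000, 1.9500)
p' = p + v·dt = (0.5840, 2.6640, 2.6520)
v + (F/m)dt = (-0.2600, -1.5720, 2.0560)
precession coupling ω×(Iω) = (0.0720, -0.2184, -0.0130)
angular accel α = (0.4889, 2.1150, -1.1750)
ω + α·dt = (-1.2609, -0.3308, 1.1060)
2q̇ = q⊗(0,ω) = (0.1218486, -0.8507961, 1.5914047, -0.3297454)
updated quaternion q' = (-0.0203, -0.5020, -0.3463, -0.7922)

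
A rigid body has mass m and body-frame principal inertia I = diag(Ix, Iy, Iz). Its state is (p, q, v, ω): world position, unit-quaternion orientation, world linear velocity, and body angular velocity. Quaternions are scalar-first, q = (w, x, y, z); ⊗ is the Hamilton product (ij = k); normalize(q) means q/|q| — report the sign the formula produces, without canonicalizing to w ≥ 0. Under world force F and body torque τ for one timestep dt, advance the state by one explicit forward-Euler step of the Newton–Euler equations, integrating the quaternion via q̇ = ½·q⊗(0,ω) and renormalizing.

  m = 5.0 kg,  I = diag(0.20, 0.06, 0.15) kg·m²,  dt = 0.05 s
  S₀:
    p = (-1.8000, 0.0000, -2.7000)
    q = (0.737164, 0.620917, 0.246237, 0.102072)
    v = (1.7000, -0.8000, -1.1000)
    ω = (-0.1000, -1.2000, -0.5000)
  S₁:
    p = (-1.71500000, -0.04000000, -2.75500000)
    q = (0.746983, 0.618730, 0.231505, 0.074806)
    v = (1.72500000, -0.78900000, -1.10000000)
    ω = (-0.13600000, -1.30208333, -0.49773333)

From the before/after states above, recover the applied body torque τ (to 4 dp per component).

τ = (-0.0900, -0.1200, -0.0100)

ω₁ − ω₀ = (-0.03600000, -0.10208333, 0.00226667)
τ = I·(Δω/dt) + ω₀×(Iω₀) = (-0.0900, -0.1200, -0.0100)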